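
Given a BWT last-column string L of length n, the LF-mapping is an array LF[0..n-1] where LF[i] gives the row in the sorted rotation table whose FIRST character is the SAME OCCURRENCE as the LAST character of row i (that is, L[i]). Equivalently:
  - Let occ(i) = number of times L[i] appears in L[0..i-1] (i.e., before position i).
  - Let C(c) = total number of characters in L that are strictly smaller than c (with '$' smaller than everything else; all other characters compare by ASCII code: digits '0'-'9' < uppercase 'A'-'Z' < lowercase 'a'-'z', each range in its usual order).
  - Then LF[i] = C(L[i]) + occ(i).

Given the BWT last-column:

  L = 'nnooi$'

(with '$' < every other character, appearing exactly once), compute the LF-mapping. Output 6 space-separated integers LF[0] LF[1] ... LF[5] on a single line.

Char counts: '$':1, 'i':1, 'n':2, 'o':2
C (first-col start): C('$')=0, C('i')=1, C('n')=2, C('o')=4
L[0]='n': occ=0, LF[0]=C('n')+0=2+0=2
L[1]='n': occ=1, LF[1]=C('n')+1=2+1=3
L[2]='o': occ=0, LF[2]=C('o')+0=4+0=4
L[3]='o': occ=1, LF[3]=C('o')+1=4+1=5
L[4]='i': occ=0, LF[4]=C('i')+0=1+0=1
L[5]='$': occ=0, LF[5]=C('$')+0=0+0=0

Answer: 2 3 4 5 1 0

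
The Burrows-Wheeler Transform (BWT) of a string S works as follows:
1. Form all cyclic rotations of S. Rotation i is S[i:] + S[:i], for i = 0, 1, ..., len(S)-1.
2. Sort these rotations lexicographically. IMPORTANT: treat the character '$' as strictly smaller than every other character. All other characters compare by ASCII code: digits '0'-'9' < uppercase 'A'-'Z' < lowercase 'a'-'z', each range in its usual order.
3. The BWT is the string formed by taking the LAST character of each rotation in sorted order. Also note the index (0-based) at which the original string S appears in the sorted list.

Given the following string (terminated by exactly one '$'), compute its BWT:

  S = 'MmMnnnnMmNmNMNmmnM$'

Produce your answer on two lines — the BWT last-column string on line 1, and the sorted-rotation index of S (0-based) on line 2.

Answer: MnN$nmmmMMNMNmmnnnM
3

Derivation:
All 19 rotations (rotation i = S[i:]+S[:i]):
  rot[0] = MmMnnnnMmNmNMNmmnM$
  rot[1] = mMnnnnMmNmNMNmmnM$M
  rot[2] = MnnnnMmNmNMNmmnM$Mm
  rot[3] = nnnnMmNmNMNmmnM$MmM
  rot[4] = nnnMmNmNMNmmnM$MmMn
  rot[5] = nnMmNmNMNmmnM$MmMnn
  rot[6] = nMmNmNMNmmnM$MmMnnn
  rot[7] = MmNmNMNmmnM$MmMnnnn
  rot[8] = mNmNMNmmnM$MmMnnnnM
  rot[9] = NmNMNmmnM$MmMnnnnMm
  rot[10] = mNMNmmnM$MmMnnnnMmN
  rot[11] = NMNmmnM$MmMnnnnMmNm
  rot[12] = MNmmnM$MmMnnnnMmNmN
  rot[13] = NmmnM$MmMnnnnMmNmNM
  rot[14] = mmnM$MmMnnnnMmNmNMN
  rot[15] = mnM$MmMnnnnMmNmNMNm
  rot[16] = nM$MmMnnnnMmNmNMNmm
  rot[17] = M$MmMnnnnMmNmNMNmmn
  rot[18] = $MmMnnnnMmNmNMNmmnM
Sorted (with $ < everything):
  sorted[0] = $MmMnnnnMmNmNMNmmnM  (last char: 'M')
  sorted[1] = M$MmMnnnnMmNmNMNmmn  (last char: 'n')
  sorted[2] = MNmmnM$MmMnnnnMmNmN  (last char: 'N')
  sorted[3] = MmMnnnnMmNmNMNmmnM$  (last char: '$')
  sorted[4] = MmNmNMNmmnM$MmMnnnn  (last char: 'n')
  sorted[5] = MnnnnMmNmNMNmmnM$Mm  (last char: 'm')
  sorted[6] = NMNmmnM$MmMnnnnMmNm  (last char: 'm')
  sorted[7] = NmNMNmmnM$MmMnnnnMm  (last char: 'm')
  sorted[8] = NmmnM$MmMnnnnMmNmNM  (last char: 'M')
  sorted[9] = mMnnnnMmNmNMNmmnM$M  (last char: 'M')
  sorted[10] = mNMNmmnM$MmMnnnnMmN  (last char: 'N')
  sorted[11] = mNmNMNmmnM$MmMnnnnM  (last char: 'M')
  sorted[12] = mmnM$MmMnnnnMmNmNMN  (last char: 'N')
  sorted[13] = mnM$MmMnnnnMmNmNMNm  (last char: 'm')
  sorted[14] = nM$MmMnnnnMmNmNMNmm  (last char: 'm')
  sorted[15] = nMmNmNMNmmnM$MmMnnn  (last char: 'n')
  sorted[16] = nnMmNmNMNmmnM$MmMnn  (last char: 'n')
  sorted[17] = nnnMmNmNMNmmnM$MmMn  (last char: 'n')
  sorted[18] = nnnnMmNmNMNmmnM$MmM  (last char: 'M')
Last column: MnN$nmmmMMNMNmmnnnM
Original string S is at sorted index 3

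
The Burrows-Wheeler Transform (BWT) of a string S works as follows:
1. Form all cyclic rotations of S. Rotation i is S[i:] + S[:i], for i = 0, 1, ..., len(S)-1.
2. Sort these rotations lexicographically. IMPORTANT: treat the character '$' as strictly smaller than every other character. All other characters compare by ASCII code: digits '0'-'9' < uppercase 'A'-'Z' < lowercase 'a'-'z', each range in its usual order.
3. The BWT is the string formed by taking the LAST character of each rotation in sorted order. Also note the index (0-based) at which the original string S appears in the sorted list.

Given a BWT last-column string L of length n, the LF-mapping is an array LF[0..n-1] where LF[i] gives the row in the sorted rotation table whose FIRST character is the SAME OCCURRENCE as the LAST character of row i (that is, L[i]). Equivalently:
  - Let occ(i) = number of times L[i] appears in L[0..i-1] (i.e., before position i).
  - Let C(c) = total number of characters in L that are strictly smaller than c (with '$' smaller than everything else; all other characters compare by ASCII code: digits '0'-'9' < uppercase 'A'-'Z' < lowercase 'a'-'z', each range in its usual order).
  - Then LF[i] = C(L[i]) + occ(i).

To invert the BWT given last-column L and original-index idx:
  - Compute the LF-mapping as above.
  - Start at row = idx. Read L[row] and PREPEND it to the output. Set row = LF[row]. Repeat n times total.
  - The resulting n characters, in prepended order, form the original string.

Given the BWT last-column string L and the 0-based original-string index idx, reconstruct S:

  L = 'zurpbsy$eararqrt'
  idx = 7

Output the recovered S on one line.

Answer: raspberryquartz$

Derivation:
LF mapping: 15 13 7 5 3 11 14 0 4 1 8 2 9 6 10 12
Walk LF starting at row 7, prepending L[row]:
  step 1: row=7, L[7]='$', prepend. Next row=LF[7]=0
  step 2: row=0, L[0]='z', prepend. Next row=LF[0]=15
  step 3: row=15, L[15]='t', prepend. Next row=LF[15]=12
  step 4: row=12, L[12]='r', prepend. Next row=LF[12]=9
  step 5: row=9, L[9]='a', prepend. Next row=LF[9]=1
  step 6: row=1, L[1]='u', prepend. Next row=LF[1]=13
  step 7: row=13, L[13]='q', prepend. Next row=LF[13]=6
  step 8: row=6, L[6]='y', prepend. Next row=LF[6]=14
  step 9: row=14, L[14]='r', prepend. Next row=LF[14]=10
  step 10: row=10, L[10]='r', prepend. Next row=LF[10]=8
  step 11: row=8, L[8]='e', prepend. Next row=LF[8]=4
  step 12: row=4, L[4]='b', prepend. Next row=LF[4]=3
  step 13: row=3, L[3]='p', prepend. Next row=LF[3]=5
  step 14: row=5, L[5]='s', prepend. Next row=LF[5]=11
  step 15: row=11, L[11]='a', prepend. Next row=LF[11]=2
  step 16: row=2, L[2]='r', prepend. Next row=LF[2]=7
Reversed output: raspberryquartz$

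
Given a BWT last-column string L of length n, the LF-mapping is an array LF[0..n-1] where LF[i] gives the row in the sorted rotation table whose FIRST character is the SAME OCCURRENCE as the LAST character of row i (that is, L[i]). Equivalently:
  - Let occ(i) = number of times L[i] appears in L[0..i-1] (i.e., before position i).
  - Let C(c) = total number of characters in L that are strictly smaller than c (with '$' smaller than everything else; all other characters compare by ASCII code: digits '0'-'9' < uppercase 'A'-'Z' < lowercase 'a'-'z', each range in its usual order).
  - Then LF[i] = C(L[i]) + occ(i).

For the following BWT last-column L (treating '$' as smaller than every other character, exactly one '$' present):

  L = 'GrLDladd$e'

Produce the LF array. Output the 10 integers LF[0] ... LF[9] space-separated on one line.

Answer: 2 9 3 1 8 4 5 6 0 7

Derivation:
Char counts: '$':1, 'D':1, 'G':1, 'L':1, 'a':1, 'd':2, 'e':1, 'l':1, 'r':1
C (first-col start): C('$')=0, C('D')=1, C('G')=2, C('L')=3, C('a')=4, C('d')=5, C('e')=7, C('l')=8, C('r')=9
L[0]='G': occ=0, LF[0]=C('G')+0=2+0=2
L[1]='r': occ=0, LF[1]=C('r')+0=9+0=9
L[2]='L': occ=0, LF[2]=C('L')+0=3+0=3
L[3]='D': occ=0, LF[3]=C('D')+0=1+0=1
L[4]='l': occ=0, LF[4]=C('l')+0=8+0=8
L[5]='a': occ=0, LF[5]=C('a')+0=4+0=4
L[6]='d': occ=0, LF[6]=C('d')+0=5+0=5
L[7]='d': occ=1, LF[7]=C('d')+1=5+1=6
L[8]='$': occ=0, LF[8]=C('$')+0=0+0=0
L[9]='e': occ=0, LF[9]=C('e')+0=7+0=7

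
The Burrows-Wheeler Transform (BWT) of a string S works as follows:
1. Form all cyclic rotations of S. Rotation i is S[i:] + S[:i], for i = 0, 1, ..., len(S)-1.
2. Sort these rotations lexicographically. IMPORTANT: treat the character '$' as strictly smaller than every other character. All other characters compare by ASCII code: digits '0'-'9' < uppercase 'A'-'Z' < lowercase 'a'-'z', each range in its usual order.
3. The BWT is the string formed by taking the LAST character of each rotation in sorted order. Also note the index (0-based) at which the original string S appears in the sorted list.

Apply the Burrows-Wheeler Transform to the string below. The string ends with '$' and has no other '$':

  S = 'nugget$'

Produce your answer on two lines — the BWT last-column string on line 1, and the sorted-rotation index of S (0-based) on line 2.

All 7 rotations (rotation i = S[i:]+S[:i]):
  rot[0] = nugget$
  rot[1] = ugget$n
  rot[2] = gget$nu
  rot[3] = get$nug
  rot[4] = et$nugg
  rot[5] = t$nugge
  rot[6] = $nugget
Sorted (with $ < everything):
  sorted[0] = $nugget  (last char: 't')
  sorted[1] = et$nugg  (last char: 'g')
  sorted[2] = get$nug  (last char: 'g')
  sorted[3] = gget$nu  (last char: 'u')
  sorted[4] = nugget$  (last char: '$')
  sorted[5] = t$nugge  (last char: 'e')
  sorted[6] = ugget$n  (last char: 'n')
Last column: tggu$en
Original string S is at sorted index 4

Answer: tggu$en
4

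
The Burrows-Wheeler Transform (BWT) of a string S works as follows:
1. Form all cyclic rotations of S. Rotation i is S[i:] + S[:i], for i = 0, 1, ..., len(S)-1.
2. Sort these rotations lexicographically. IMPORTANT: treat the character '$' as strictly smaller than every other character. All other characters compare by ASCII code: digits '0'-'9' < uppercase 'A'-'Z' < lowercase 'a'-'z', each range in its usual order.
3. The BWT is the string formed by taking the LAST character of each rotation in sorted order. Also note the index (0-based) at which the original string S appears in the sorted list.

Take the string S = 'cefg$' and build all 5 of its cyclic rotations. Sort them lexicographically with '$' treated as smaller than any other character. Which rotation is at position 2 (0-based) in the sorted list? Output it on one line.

All 5 rotations (rotation i = S[i:]+S[:i]):
  rot[0] = cefg$
  rot[1] = efg$c
  rot[2] = fg$ce
  rot[3] = g$cef
  rot[4] = $cefg
Sorted (with $ < everything):
  sorted[0] = $cefg
  sorted[1] = cefg$
  sorted[2] = efg$c
  sorted[3] = fg$ce
  sorted[4] = g$cef
sorted[2] = efg$c

Answer: efg$c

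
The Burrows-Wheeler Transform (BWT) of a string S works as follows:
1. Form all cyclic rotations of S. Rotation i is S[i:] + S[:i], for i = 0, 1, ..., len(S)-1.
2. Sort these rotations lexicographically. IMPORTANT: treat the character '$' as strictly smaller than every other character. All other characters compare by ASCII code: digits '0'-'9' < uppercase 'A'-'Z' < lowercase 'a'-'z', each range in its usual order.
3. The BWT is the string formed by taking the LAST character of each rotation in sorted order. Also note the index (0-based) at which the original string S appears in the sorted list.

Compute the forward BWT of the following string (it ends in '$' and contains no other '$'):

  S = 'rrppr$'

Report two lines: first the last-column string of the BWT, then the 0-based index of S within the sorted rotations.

All 6 rotations (rotation i = S[i:]+S[:i]):
  rot[0] = rrppr$
  rot[1] = rppr$r
  rot[2] = ppr$rr
  rot[3] = pr$rrp
  rot[4] = r$rrpp
  rot[5] = $rrppr
Sorted (with $ < everything):
  sorted[0] = $rrppr  (last char: 'r')
  sorted[1] = ppr$rr  (last char: 'r')
  sorted[2] = pr$rrp  (last char: 'p')
  sorted[3] = r$rrpp  (last char: 'p')
  sorted[4] = rppr$r  (last char: 'r')
  sorted[5] = rrppr$  (last char: '$')
Last column: rrppr$
Original string S is at sorted index 5

Answer: rrppr$
5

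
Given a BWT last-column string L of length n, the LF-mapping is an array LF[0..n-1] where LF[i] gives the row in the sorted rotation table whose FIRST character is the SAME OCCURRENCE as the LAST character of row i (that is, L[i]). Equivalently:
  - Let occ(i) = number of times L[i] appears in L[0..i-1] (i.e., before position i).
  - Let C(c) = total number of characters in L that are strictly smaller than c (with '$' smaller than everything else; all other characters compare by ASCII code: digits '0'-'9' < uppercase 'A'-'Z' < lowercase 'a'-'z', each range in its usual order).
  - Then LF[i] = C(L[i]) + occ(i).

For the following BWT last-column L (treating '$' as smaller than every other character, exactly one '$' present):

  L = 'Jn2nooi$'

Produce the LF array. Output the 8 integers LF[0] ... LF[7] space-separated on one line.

Answer: 2 4 1 5 6 7 3 0

Derivation:
Char counts: '$':1, '2':1, 'J':1, 'i':1, 'n':2, 'o':2
C (first-col start): C('$')=0, C('2')=1, C('J')=2, C('i')=3, C('n')=4, C('o')=6
L[0]='J': occ=0, LF[0]=C('J')+0=2+0=2
L[1]='n': occ=0, LF[1]=C('n')+0=4+0=4
L[2]='2': occ=0, LF[2]=C('2')+0=1+0=1
L[3]='n': occ=1, LF[3]=C('n')+1=4+1=5
L[4]='o': occ=0, LF[4]=C('o')+0=6+0=6
L[5]='o': occ=1, LF[5]=C('o')+1=6+1=7
L[6]='i': occ=0, LF[6]=C('i')+0=3+0=3
L[7]='$': occ=0, LF[7]=C('$')+0=0+0=0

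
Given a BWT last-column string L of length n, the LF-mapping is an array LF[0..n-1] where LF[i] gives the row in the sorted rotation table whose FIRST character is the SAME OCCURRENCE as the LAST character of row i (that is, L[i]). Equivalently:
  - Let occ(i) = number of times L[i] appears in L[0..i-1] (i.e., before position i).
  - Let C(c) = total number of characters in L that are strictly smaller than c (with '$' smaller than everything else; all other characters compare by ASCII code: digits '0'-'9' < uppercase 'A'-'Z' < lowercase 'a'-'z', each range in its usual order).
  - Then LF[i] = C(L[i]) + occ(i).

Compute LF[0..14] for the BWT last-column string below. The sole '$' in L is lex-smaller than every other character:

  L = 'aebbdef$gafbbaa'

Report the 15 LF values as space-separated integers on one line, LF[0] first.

Char counts: '$':1, 'a':4, 'b':4, 'd':1, 'e':2, 'f':2, 'g':1
C (first-col start): C('$')=0, C('a')=1, C('b')=5, C('d')=9, C('e')=10, C('f')=12, C('g')=14
L[0]='a': occ=0, LF[0]=C('a')+0=1+0=1
L[1]='e': occ=0, LF[1]=C('e')+0=10+0=10
L[2]='b': occ=0, LF[2]=C('b')+0=5+0=5
L[3]='b': occ=1, LF[3]=C('b')+1=5+1=6
L[4]='d': occ=0, LF[4]=C('d')+0=9+0=9
L[5]='e': occ=1, LF[5]=C('e')+1=10+1=11
L[6]='f': occ=0, LF[6]=C('f')+0=12+0=12
L[7]='$': occ=0, LF[7]=C('$')+0=0+0=0
L[8]='g': occ=0, LF[8]=C('g')+0=14+0=14
L[9]='a': occ=1, LF[9]=C('a')+1=1+1=2
L[10]='f': occ=1, LF[10]=C('f')+1=12+1=13
L[11]='b': occ=2, LF[11]=C('b')+2=5+2=7
L[12]='b': occ=3, LF[12]=C('b')+3=5+3=8
L[13]='a': occ=2, LF[13]=C('a')+2=1+2=3
L[14]='a': occ=3, LF[14]=C('a')+3=1+3=4

Answer: 1 10 5 6 9 11 12 0 14 2 13 7 8 3 4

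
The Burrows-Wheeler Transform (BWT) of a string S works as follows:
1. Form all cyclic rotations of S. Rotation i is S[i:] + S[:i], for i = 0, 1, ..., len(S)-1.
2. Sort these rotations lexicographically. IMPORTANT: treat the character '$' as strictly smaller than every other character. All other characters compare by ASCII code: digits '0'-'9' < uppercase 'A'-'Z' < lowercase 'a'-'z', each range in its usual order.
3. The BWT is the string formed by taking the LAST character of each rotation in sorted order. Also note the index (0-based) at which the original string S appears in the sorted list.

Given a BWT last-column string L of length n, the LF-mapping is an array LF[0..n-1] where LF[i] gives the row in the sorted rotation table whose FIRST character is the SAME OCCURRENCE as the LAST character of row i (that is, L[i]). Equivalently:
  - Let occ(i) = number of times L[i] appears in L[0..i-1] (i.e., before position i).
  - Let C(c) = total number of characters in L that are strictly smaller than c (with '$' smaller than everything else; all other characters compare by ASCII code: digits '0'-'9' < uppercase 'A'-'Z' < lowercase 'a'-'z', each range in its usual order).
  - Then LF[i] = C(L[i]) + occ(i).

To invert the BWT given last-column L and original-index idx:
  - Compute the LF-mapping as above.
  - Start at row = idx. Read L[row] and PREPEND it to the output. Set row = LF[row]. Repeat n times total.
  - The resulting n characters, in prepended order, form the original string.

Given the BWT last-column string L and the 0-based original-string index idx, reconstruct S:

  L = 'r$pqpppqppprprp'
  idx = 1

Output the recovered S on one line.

Answer: ppppprrqpqpppr$

Derivation:
LF mapping: 12 0 1 10 2 3 4 11 5 6 7 13 8 14 9
Walk LF starting at row 1, prepending L[row]:
  step 1: row=1, L[1]='$', prepend. Next row=LF[1]=0
  step 2: row=0, L[0]='r', prepend. Next row=LF[0]=12
  step 3: row=12, L[12]='p', prepend. Next row=LF[12]=8
  step 4: row=8, L[8]='p', prepend. Next row=LF[8]=5
  step 5: row=5, L[5]='p', prepend. Next row=LF[5]=3
  step 6: row=3, L[3]='q', prepend. Next row=LF[3]=10
  step 7: row=10, L[10]='p', prepend. Next row=LF[10]=7
  step 8: row=7, L[7]='q', prepend. Next row=LF[7]=11
  step 9: row=11, L[11]='r', prepend. Next row=LF[11]=13
  step 10: row=13, L[13]='r', prepend. Next row=LF[13]=14
  step 11: row=14, L[14]='p', prepend. Next row=LF[14]=9
  step 12: row=9, L[9]='p', prepend. Next row=LF[9]=6
  step 13: row=6, L[6]='p', prepend. Next row=LF[6]=4
  step 14: row=4, L[4]='p', prepend. Next row=LF[4]=2
  step 15: row=2, L[2]='p', prepend. Next row=LF[2]=1
Reversed output: ppppprrqpqpppr$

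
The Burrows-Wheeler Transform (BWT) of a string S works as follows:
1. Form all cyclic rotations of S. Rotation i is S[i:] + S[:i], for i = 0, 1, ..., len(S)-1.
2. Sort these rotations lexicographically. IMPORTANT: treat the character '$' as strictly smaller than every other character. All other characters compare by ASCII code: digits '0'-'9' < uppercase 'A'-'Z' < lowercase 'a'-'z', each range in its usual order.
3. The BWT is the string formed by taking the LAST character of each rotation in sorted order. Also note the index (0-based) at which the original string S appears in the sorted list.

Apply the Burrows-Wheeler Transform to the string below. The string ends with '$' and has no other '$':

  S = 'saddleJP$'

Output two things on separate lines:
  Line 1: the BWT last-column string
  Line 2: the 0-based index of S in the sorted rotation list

All 9 rotations (rotation i = S[i:]+S[:i]):
  rot[0] = saddleJP$
  rot[1] = addleJP$s
  rot[2] = ddleJP$sa
  rot[3] = dleJP$sad
  rot[4] = leJP$sadd
  rot[5] = eJP$saddl
  rot[6] = JP$saddle
  rot[7] = P$saddleJ
  rot[8] = $saddleJP
Sorted (with $ < everything):
  sorted[0] = $saddleJP  (last char: 'P')
  sorted[1] = JP$saddle  (last char: 'e')
  sorted[2] = P$saddleJ  (last char: 'J')
  sorted[3] = addleJP$s  (last char: 's')
  sorted[4] = ddleJP$sa  (last char: 'a')
  sorted[5] = dleJP$sad  (last char: 'd')
  sorted[6] = eJP$saddl  (last char: 'l')
  sorted[7] = leJP$sadd  (last char: 'd')
  sorted[8] = saddleJP$  (last char: '$')
Last column: PeJsadld$
Original string S is at sorted index 8

Answer: PeJsadld$
8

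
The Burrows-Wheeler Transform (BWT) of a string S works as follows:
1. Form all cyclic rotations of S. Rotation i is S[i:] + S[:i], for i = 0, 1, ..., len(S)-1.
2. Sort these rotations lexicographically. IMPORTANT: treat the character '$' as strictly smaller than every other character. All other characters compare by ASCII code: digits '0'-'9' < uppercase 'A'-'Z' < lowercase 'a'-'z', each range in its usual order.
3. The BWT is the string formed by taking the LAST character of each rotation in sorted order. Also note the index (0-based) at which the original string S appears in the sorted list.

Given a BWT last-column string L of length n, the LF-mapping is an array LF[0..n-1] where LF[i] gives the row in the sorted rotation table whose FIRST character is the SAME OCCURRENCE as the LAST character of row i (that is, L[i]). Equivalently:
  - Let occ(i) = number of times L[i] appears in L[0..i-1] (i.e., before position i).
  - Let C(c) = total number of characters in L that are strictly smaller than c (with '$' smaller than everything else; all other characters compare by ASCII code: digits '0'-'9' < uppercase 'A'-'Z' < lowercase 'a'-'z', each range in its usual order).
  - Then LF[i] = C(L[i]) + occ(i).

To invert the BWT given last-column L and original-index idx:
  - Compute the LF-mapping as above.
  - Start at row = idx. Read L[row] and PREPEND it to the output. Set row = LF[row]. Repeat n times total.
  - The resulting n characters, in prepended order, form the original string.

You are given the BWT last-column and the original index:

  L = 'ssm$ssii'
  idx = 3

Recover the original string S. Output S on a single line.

LF mapping: 4 5 3 0 6 7 1 2
Walk LF starting at row 3, prepending L[row]:
  step 1: row=3, L[3]='$', prepend. Next row=LF[3]=0
  step 2: row=0, L[0]='s', prepend. Next row=LF[0]=4
  step 3: row=4, L[4]='s', prepend. Next row=LF[4]=6
  step 4: row=6, L[6]='i', prepend. Next row=LF[6]=1
  step 5: row=1, L[1]='s', prepend. Next row=LF[1]=5
  step 6: row=5, L[5]='s', prepend. Next row=LF[5]=7
  step 7: row=7, L[7]='i', prepend. Next row=LF[7]=2
  step 8: row=2, L[2]='m', prepend. Next row=LF[2]=3
Reversed output: mississ$

Answer: mississ$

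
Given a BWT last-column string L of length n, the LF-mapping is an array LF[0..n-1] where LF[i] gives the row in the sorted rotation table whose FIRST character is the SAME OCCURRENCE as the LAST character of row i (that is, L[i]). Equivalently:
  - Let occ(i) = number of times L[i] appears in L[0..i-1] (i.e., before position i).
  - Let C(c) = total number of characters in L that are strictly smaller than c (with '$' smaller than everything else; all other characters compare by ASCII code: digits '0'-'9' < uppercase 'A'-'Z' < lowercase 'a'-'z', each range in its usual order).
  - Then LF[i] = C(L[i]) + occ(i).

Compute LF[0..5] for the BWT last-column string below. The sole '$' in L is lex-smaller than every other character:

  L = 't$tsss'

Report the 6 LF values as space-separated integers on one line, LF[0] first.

Char counts: '$':1, 's':3, 't':2
C (first-col start): C('$')=0, C('s')=1, C('t')=4
L[0]='t': occ=0, LF[0]=C('t')+0=4+0=4
L[1]='$': occ=0, LF[1]=C('$')+0=0+0=0
L[2]='t': occ=1, LF[2]=C('t')+1=4+1=5
L[3]='s': occ=0, LF[3]=C('s')+0=1+0=1
L[4]='s': occ=1, LF[4]=C('s')+1=1+1=2
L[5]='s': occ=2, LF[5]=C('s')+2=1+2=3

Answer: 4 0 5 1 2 3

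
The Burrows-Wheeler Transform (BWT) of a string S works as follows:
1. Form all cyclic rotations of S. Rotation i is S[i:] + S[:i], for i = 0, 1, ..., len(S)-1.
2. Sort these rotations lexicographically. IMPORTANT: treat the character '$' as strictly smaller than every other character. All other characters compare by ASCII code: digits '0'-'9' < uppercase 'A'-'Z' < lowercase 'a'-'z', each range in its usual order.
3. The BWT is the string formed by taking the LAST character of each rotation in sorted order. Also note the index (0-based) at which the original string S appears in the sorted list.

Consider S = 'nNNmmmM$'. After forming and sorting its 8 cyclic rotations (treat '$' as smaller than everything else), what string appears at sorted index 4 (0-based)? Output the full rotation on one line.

Answer: mM$nNNmm

Derivation:
All 8 rotations (rotation i = S[i:]+S[:i]):
  rot[0] = nNNmmmM$
  rot[1] = NNmmmM$n
  rot[2] = NmmmM$nN
  rot[3] = mmmM$nNN
  rot[4] = mmM$nNNm
  rot[5] = mM$nNNmm
  rot[6] = M$nNNmmm
  rot[7] = $nNNmmmM
Sorted (with $ < everything):
  sorted[0] = $nNNmmmM
  sorted[1] = M$nNNmmm
  sorted[2] = NNmmmM$n
  sorted[3] = NmmmM$nN
  sorted[4] = mM$nNNmm
  sorted[5] = mmM$nNNm
  sorted[6] = mmmM$nNN
  sorted[7] = nNNmmmM$
sorted[4] = mM$nNNmm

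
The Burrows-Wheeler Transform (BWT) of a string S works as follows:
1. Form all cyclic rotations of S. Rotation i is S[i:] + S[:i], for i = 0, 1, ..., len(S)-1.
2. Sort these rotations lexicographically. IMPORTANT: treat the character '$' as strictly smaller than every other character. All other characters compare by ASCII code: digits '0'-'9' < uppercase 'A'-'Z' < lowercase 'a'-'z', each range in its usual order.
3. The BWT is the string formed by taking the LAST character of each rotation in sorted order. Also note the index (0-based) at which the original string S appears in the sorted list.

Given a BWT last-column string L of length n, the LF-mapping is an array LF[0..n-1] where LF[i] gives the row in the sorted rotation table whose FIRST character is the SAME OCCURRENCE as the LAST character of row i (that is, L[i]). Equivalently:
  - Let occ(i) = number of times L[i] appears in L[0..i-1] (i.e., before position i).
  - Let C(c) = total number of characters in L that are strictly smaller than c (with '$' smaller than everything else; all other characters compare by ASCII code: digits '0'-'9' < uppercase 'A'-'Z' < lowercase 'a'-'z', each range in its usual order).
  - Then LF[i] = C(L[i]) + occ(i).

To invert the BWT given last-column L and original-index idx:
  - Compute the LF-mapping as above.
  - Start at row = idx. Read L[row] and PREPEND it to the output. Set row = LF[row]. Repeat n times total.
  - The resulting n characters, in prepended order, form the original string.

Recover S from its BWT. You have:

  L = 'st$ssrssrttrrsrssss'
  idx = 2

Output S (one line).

LF mapping: 6 16 0 7 8 1 9 10 2 17 18 3 4 11 5 12 13 14 15
Walk LF starting at row 2, prepending L[row]:
  step 1: row=2, L[2]='$', prepend. Next row=LF[2]=0
  step 2: row=0, L[0]='s', prepend. Next row=LF[0]=6
  step 3: row=6, L[6]='s', prepend. Next row=LF[6]=9
  step 4: row=9, L[9]='t', prepend. Next row=LF[9]=17
  step 5: row=17, L[17]='s', prepend. Next row=LF[17]=14
  step 6: row=14, L[14]='r', prepend. Next row=LF[14]=5
  step 7: row=5, L[5]='r', prepend. Next row=LF[5]=1
  step 8: row=1, L[1]='t', prepend. Next row=LF[1]=16
  step 9: row=16, L[16]='s', prepend. Next row=LF[16]=13
  step 10: row=13, L[13]='s', prepend. Next row=LF[13]=11
  step 11: row=11, L[11]='r', prepend. Next row=LF[11]=3
  step 12: row=3, L[3]='s', prepend. Next row=LF[3]=7
  step 13: row=7, L[7]='s', prepend. Next row=LF[7]=10
  step 14: row=10, L[10]='t', prepend. Next row=LF[10]=18
  step 15: row=18, L[18]='s', prepend. Next row=LF[18]=15
  step 16: row=15, L[15]='s', prepend. Next row=LF[15]=12
  step 17: row=12, L[12]='r', prepend. Next row=LF[12]=4
  step 18: row=4, L[4]='s', prepend. Next row=LF[4]=8
  step 19: row=8, L[8]='r', prepend. Next row=LF[8]=2
Reversed output: rsrsstssrsstrrstss$

Answer: rsrsstssrsstrrstss$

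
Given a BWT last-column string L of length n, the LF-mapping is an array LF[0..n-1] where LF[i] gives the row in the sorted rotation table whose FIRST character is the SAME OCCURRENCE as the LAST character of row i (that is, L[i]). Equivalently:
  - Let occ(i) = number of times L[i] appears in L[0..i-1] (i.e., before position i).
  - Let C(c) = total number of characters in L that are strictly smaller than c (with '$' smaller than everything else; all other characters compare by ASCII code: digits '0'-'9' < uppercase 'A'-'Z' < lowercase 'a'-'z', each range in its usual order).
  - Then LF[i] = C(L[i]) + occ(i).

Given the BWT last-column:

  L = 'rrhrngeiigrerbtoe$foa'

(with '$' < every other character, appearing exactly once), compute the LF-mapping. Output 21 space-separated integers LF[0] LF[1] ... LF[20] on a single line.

Answer: 15 16 9 17 12 7 3 10 11 8 18 4 19 2 20 13 5 0 6 14 1

Derivation:
Char counts: '$':1, 'a':1, 'b':1, 'e':3, 'f':1, 'g':2, 'h':1, 'i':2, 'n':1, 'o':2, 'r':5, 't':1
C (first-col start): C('$')=0, C('a')=1, C('b')=2, C('e')=3, C('f')=6, C('g')=7, C('h')=9, C('i')=10, C('n')=12, C('o')=13, C('r')=15, C('t')=20
L[0]='r': occ=0, LF[0]=C('r')+0=15+0=15
L[1]='r': occ=1, LF[1]=C('r')+1=15+1=16
L[2]='h': occ=0, LF[2]=C('h')+0=9+0=9
L[3]='r': occ=2, LF[3]=C('r')+2=15+2=17
L[4]='n': occ=0, LF[4]=C('n')+0=12+0=12
L[5]='g': occ=0, LF[5]=C('g')+0=7+0=7
L[6]='e': occ=0, LF[6]=C('e')+0=3+0=3
L[7]='i': occ=0, LF[7]=C('i')+0=10+0=10
L[8]='i': occ=1, LF[8]=C('i')+1=10+1=11
L[9]='g': occ=1, LF[9]=C('g')+1=7+1=8
L[10]='r': occ=3, LF[10]=C('r')+3=15+3=18
L[11]='e': occ=1, LF[11]=C('e')+1=3+1=4
L[12]='r': occ=4, LF[12]=C('r')+4=15+4=19
L[13]='b': occ=0, LF[13]=C('b')+0=2+0=2
L[14]='t': occ=0, LF[14]=C('t')+0=20+0=20
L[15]='o': occ=0, LF[15]=C('o')+0=13+0=13
L[16]='e': occ=2, LF[16]=C('e')+2=3+2=5
L[17]='$': occ=0, LF[17]=C('$')+0=0+0=0
L[18]='f': occ=0, LF[18]=C('f')+0=6+0=6
L[19]='o': occ=1, LF[19]=C('o')+1=13+1=14
L[20]='a': occ=0, LF[20]=C('a')+0=1+0=1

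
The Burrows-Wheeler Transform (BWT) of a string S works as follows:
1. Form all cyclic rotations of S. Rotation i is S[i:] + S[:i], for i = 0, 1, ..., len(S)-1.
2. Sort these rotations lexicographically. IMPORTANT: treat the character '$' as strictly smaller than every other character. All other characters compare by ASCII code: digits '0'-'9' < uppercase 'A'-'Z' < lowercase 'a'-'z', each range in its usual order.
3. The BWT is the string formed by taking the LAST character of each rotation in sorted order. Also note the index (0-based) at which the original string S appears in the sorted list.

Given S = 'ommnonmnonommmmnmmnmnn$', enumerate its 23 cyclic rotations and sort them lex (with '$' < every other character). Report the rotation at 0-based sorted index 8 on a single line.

Answer: mnn$ommnonmnonommmmnmmn

Derivation:
All 23 rotations (rotation i = S[i:]+S[:i]):
  rot[0] = ommnonmnonommmmnmmnmnn$
  rot[1] = mmnonmnonommmmnmmnmnn$o
  rot[2] = mnonmnonommmmnmmnmnn$om
  rot[3] = nonmnonommmmnmmnmnn$omm
  rot[4] = onmnonommmmnmmnmnn$ommn
  rot[5] = nmnonommmmnmmnmnn$ommno
  rot[6] = mnonommmmnmmnmnn$ommnon
  rot[7] = nonommmmnmmnmnn$ommnonm
  rot[8] = onommmmnmmnmnn$ommnonmn
  rot[9] = nommmmnmmnmnn$ommnonmno
  rot[10] = ommmmnmmnmnn$ommnonmnon
  rot[11] = mmmmnmmnmnn$ommnonmnono
  rot[12] = mmmnmmnmnn$ommnonmnonom
  rot[13] = mmnmmnmnn$ommnonmnonomm
  rot[14] = mnmmnmnn$ommnonmnonommm
  rot[15] = nmmnmnn$ommnonmnonommmm
  rot[16] = mmnmnn$ommnonmnonommmmn
  rot[17] = mnmnn$ommnonmnonommmmnm
  rot[18] = nmnn$ommnonmnonommmmnmm
  rot[19] = mnn$ommnonmnonommmmnmmn
  rot[20] = nn$ommnonmnonommmmnmmnm
  rot[21] = n$ommnonmnonommmmnmmnmn
  rot[22] = $ommnonmnonommmmnmmnmnn
Sorted (with $ < everything):
  sorted[0] = $ommnonmnonommmmnmmnmnn
  sorted[1] = mmmmnmmnmnn$ommnonmnono
  sorted[2] = mmmnmmnmnn$ommnonmnonom
  sorted[3] = mmnmmnmnn$ommnonmnonomm
  sorted[4] = mmnmnn$ommnonmnonommmmn
  sorted[5] = mmnonmnonommmmnmmnmnn$o
  sorted[6] = mnmmnmnn$ommnonmnonommm
  sorted[7] = mnmnn$ommnonmnonommmmnm
  sorted[8] = mnn$ommnonmnonommmmnmmn
  sorted[9] = mnonmnonommmmnmmnmnn$om
  sorted[10] = mnonommmmnmmnmnn$ommnon
  sorted[11] = n$ommnonmnonommmmnmmnmn
  sorted[12] = nmmnmnn$ommnonmnonommmm
  sorted[13] = nmnn$ommnonmnonommmmnmm
  sorted[14] = nmnonommmmnmmnmnn$ommno
  sorted[15] = nn$ommnonmnonommmmnmmnm
  sorted[16] = nommmmnmmnmnn$ommnonmno
  sorted[17] = nonmnonommmmnmmnmnn$omm
  sorted[18] = nonommmmnmmnmnn$ommnonm
  sorted[19] = ommmmnmmnmnn$ommnonmnon
  sorted[20] = ommnonmnonommmmnmmnmnn$
  sorted[21] = onmnonommmmnmmnmnn$ommn
  sorted[22] = onommmmnmmnmnn$ommnonmn
sorted[8] = mnn$ommnonmnonommmmnmmn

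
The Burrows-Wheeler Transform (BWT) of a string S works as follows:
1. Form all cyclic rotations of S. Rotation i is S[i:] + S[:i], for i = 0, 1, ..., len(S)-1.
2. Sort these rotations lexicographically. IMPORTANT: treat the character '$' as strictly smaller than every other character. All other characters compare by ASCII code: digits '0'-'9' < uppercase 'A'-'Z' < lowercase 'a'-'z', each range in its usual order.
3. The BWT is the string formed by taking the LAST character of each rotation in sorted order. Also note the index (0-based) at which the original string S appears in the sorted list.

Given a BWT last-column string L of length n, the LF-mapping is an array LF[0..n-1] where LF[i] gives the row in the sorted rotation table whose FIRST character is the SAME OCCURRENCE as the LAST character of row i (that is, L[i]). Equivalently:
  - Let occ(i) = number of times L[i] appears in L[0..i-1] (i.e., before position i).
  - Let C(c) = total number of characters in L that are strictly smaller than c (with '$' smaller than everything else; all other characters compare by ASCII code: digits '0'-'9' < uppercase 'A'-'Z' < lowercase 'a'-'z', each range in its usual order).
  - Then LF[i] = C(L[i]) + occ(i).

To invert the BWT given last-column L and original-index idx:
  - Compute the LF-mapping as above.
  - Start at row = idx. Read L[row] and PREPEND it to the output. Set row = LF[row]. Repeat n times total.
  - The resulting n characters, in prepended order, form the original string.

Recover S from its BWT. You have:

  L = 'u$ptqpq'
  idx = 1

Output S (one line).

LF mapping: 6 0 1 5 3 2 4
Walk LF starting at row 1, prepending L[row]:
  step 1: row=1, L[1]='$', prepend. Next row=LF[1]=0
  step 2: row=0, L[0]='u', prepend. Next row=LF[0]=6
  step 3: row=6, L[6]='q', prepend. Next row=LF[6]=4
  step 4: row=4, L[4]='q', prepend. Next row=LF[4]=3
  step 5: row=3, L[3]='t', prepend. Next row=LF[3]=5
  step 6: row=5, L[5]='p', prepend. Next row=LF[5]=2
  step 7: row=2, L[2]='p', prepend. Next row=LF[2]=1
Reversed output: pptqqu$

Answer: pptqqu$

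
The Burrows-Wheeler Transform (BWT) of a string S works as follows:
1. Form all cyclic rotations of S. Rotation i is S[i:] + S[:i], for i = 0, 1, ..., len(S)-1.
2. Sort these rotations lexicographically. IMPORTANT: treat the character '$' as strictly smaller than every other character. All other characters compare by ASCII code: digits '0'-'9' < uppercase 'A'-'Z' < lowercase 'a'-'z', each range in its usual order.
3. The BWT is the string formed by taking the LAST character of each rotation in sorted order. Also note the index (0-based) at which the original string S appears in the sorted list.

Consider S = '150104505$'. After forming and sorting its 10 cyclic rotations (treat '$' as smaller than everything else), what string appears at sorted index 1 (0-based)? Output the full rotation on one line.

Answer: 0104505$15

Derivation:
All 10 rotations (rotation i = S[i:]+S[:i]):
  rot[0] = 150104505$
  rot[1] = 50104505$1
  rot[2] = 0104505$15
  rot[3] = 104505$150
  rot[4] = 04505$1501
  rot[5] = 4505$15010
  rot[6] = 505$150104
  rot[7] = 05$1501045
  rot[8] = 5$15010450
  rot[9] = $150104505
Sorted (with $ < everything):
  sorted[0] = $150104505
  sorted[1] = 0104505$15
  sorted[2] = 04505$1501
  sorted[3] = 05$1501045
  sorted[4] = 104505$150
  sorted[5] = 150104505$
  sorted[6] = 4505$15010
  sorted[7] = 5$15010450
  sorted[8] = 50104505$1
  sorted[9] = 505$150104
sorted[1] = 0104505$15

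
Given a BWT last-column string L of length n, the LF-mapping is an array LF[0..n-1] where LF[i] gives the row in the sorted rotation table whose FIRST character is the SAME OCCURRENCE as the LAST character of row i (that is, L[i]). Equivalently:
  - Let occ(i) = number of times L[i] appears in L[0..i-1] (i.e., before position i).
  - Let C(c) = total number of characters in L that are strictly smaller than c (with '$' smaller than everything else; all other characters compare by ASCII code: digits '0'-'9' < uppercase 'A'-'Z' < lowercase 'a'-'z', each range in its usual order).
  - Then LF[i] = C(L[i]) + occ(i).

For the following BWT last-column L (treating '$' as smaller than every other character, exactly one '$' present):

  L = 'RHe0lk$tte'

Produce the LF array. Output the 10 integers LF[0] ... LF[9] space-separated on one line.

Char counts: '$':1, '0':1, 'H':1, 'R':1, 'e':2, 'k':1, 'l':1, 't':2
C (first-col start): C('$')=0, C('0')=1, C('H')=2, C('R')=3, C('e')=4, C('k')=6, C('l')=7, C('t')=8
L[0]='R': occ=0, LF[0]=C('R')+0=3+0=3
L[1]='H': occ=0, LF[1]=C('H')+0=2+0=2
L[2]='e': occ=0, LF[2]=C('e')+0=4+0=4
L[3]='0': occ=0, LF[3]=C('0')+0=1+0=1
L[4]='l': occ=0, LF[4]=C('l')+0=7+0=7
L[5]='k': occ=0, LF[5]=C('k')+0=6+0=6
L[6]='$': occ=0, LF[6]=C('$')+0=0+0=0
L[7]='t': occ=0, LF[7]=C('t')+0=8+0=8
L[8]='t': occ=1, LF[8]=C('t')+1=8+1=9
L[9]='e': occ=1, LF[9]=C('e')+1=4+1=5

Answer: 3 2 4 1 7 6 0 8 9 5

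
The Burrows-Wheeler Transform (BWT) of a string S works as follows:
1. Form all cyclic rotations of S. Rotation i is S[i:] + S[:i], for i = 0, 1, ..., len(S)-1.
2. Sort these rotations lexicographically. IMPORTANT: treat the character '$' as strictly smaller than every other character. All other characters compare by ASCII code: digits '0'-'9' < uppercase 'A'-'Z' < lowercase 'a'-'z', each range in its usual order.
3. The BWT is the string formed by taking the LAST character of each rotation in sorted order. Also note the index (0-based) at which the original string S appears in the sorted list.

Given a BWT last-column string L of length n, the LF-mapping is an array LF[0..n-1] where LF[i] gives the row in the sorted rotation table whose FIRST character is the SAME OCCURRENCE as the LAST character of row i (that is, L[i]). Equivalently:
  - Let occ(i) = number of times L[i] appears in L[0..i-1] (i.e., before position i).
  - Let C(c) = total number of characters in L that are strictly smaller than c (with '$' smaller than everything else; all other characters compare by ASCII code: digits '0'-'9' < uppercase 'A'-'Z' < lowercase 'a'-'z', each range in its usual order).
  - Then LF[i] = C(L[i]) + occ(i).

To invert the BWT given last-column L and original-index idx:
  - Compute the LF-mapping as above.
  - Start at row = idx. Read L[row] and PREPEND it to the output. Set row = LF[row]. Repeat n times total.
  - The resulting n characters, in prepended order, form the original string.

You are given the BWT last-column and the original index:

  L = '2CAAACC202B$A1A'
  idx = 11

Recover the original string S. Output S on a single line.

Answer: BACA1C2AC0A2A2$

Derivation:
LF mapping: 3 12 6 7 8 13 14 4 1 5 11 0 9 2 10
Walk LF starting at row 11, prepending L[row]:
  step 1: row=11, L[11]='$', prepend. Next row=LF[11]=0
  step 2: row=0, L[0]='2', prepend. Next row=LF[0]=3
  step 3: row=3, L[3]='A', prepend. Next row=LF[3]=7
  step 4: row=7, L[7]='2', prepend. Next row=LF[7]=4
  step 5: row=4, L[4]='A', prepend. Next row=LF[4]=8
  step 6: row=8, L[8]='0', prepend. Next row=LF[8]=1
  step 7: row=1, L[1]='C', prepend. Next row=LF[1]=12
  step 8: row=12, L[12]='A', prepend. Next row=LF[12]=9
  step 9: row=9, L[9]='2', prepend. Next row=LF[9]=5
  step 10: row=5, L[5]='C', prepend. Next row=LF[5]=13
  step 11: row=13, L[13]='1', prepend. Next row=LF[13]=2
  step 12: row=2, L[2]='A', prepend. Next row=LF[2]=6
  step 13: row=6, L[6]='C', prepend. Next row=LF[6]=14
  step 14: row=14, L[14]='A', prepend. Next row=LF[14]=10
  step 15: row=10, L[10]='B', prepend. Next row=LF[10]=11
Reversed output: BACA1C2AC0A2A2$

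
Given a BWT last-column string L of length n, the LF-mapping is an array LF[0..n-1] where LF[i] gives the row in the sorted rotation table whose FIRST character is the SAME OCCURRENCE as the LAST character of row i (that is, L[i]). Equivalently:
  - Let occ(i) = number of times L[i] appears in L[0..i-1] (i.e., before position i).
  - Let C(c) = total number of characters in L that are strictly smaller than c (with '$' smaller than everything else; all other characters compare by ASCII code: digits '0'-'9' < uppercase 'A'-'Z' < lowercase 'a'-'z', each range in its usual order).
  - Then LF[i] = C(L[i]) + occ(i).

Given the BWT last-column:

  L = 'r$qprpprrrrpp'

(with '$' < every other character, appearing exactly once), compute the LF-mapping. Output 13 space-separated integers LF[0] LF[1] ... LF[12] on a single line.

Char counts: '$':1, 'p':5, 'q':1, 'r':6
C (first-col start): C('$')=0, C('p')=1, C('q')=6, C('r')=7
L[0]='r': occ=0, LF[0]=C('r')+0=7+0=7
L[1]='$': occ=0, LF[1]=C('$')+0=0+0=0
L[2]='q': occ=0, LF[2]=C('q')+0=6+0=6
L[3]='p': occ=0, LF[3]=C('p')+0=1+0=1
L[4]='r': occ=1, LF[4]=C('r')+1=7+1=8
L[5]='p': occ=1, LF[5]=C('p')+1=1+1=2
L[6]='p': occ=2, LF[6]=C('p')+2=1+2=3
L[7]='r': occ=2, LF[7]=C('r')+2=7+2=9
L[8]='r': occ=3, LF[8]=C('r')+3=7+3=10
L[9]='r': occ=4, LF[9]=C('r')+4=7+4=11
L[10]='r': occ=5, LF[10]=C('r')+5=7+5=12
L[11]='p': occ=3, LF[11]=C('p')+3=1+3=4
L[12]='p': occ=4, LF[12]=C('p')+4=1+4=5

Answer: 7 0 6 1 8 2 3 9 10 11 12 4 5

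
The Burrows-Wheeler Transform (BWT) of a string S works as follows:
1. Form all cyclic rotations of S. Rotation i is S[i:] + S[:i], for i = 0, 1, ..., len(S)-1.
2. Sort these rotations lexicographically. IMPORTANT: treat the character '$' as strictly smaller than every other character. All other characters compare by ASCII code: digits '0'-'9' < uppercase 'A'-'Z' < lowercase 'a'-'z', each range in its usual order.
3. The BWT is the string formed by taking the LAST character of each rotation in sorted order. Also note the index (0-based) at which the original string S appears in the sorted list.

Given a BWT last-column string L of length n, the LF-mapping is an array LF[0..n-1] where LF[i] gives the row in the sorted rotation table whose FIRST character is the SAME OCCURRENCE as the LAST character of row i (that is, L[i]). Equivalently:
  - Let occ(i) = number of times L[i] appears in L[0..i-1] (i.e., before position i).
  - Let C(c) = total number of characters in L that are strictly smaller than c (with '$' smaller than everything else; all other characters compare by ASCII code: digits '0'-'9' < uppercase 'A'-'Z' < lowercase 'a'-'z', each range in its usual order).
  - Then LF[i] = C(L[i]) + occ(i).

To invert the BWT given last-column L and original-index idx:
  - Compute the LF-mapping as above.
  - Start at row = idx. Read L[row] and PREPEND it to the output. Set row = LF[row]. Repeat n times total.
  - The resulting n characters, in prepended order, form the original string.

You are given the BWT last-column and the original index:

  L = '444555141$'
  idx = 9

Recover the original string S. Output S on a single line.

Answer: 541541454$

Derivation:
LF mapping: 3 4 5 7 8 9 1 6 2 0
Walk LF starting at row 9, prepending L[row]:
  step 1: row=9, L[9]='$', prepend. Next row=LF[9]=0
  step 2: row=0, L[0]='4', prepend. Next row=LF[0]=3
  step 3: row=3, L[3]='5', prepend. Next row=LF[3]=7
  step 4: row=7, L[7]='4', prepend. Next row=LF[7]=6
  step 5: row=6, L[6]='1', prepend. Next row=LF[6]=1
  step 6: row=1, L[1]='4', prepend. Next row=LF[1]=4
  step 7: row=4, L[4]='5', prepend. Next row=LF[4]=8
  step 8: row=8, L[8]='1', prepend. Next row=LF[8]=2
  step 9: row=2, L[2]='4', prepend. Next row=LF[2]=5
  step 10: row=5, L[5]='5', prepend. Next row=LF[5]=9
Reversed output: 541541454$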